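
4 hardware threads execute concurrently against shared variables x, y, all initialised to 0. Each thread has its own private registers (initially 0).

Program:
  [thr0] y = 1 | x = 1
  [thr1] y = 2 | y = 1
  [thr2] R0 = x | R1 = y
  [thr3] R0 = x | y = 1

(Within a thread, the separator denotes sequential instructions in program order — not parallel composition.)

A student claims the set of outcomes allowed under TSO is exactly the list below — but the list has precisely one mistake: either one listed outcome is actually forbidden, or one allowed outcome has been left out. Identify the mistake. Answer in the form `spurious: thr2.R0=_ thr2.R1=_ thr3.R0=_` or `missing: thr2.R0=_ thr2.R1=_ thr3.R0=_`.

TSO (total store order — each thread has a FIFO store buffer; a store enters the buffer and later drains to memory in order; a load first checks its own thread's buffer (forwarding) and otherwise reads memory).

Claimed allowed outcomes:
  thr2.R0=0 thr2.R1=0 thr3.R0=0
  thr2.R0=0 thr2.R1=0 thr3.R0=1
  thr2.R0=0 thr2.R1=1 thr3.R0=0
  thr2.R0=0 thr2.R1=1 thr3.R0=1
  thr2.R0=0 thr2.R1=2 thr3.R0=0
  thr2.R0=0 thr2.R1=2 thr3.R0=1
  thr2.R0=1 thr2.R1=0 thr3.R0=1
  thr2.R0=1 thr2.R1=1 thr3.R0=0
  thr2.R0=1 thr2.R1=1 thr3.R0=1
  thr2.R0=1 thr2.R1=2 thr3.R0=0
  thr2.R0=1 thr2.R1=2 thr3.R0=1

outcome vector order: (thr2.R0,thr2.R1,thr3.R0)
[TSO] allowed = {(0,0,0), (0,0,1), (0,1,0), (0,1,1), (0,2,0), (0,2,1), (1,1,0), (1,1,1), (1,2,0), (1,2,1)}
claimed∖TSO = {(1,0,1)}

spurious: thr2.R0=1 thr2.R1=0 thr3.R0=1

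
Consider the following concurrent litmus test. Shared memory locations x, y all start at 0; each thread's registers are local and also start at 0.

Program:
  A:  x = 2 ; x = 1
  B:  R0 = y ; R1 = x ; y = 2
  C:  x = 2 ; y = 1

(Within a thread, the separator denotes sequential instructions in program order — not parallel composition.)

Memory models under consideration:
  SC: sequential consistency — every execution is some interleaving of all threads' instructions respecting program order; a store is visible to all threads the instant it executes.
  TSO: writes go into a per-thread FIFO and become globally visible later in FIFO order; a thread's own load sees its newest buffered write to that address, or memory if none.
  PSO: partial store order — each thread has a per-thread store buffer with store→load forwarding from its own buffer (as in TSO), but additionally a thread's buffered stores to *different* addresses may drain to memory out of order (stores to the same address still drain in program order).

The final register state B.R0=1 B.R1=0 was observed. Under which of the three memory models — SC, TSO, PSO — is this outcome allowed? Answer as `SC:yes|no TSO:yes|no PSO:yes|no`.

SC:no TSO:no PSO:yes

outcome vector order: (B.R0,B.R1)
SC (5): <0 0> <0 1> <0 2> <1 1> <1 2>
TSO (5): <0 0> <0 1> <0 2> <1 1> <1 2>
PSO (6): <0 0> <0 1> <0 2> <1 0> <1 1> <1 2>
target <1 0> ∈ {PSO}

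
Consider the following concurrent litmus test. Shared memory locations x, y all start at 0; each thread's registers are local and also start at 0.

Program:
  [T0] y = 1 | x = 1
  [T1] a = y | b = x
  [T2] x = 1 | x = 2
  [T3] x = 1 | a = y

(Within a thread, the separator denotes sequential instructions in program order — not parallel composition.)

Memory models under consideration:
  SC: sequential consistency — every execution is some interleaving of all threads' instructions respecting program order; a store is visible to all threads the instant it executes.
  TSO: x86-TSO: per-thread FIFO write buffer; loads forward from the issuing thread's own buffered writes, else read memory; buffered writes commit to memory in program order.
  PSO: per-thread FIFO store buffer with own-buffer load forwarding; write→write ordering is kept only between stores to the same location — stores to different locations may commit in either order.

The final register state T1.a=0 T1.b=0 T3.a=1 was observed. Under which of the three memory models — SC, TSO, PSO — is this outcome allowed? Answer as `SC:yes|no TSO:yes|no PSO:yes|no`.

SC:yes TSO:yes PSO:yes

outcome vector order: (T1.a,T1.b,T3.a)
SC: 11 outcomes — {<0 0 0> <0 0 1> <0 1 0> <0 1 1> <0 2 0> <0 2 1> <1 0 1> <1 1 0> <1 1 1> <1 2 0> <1 2 1>}
TSO: 12 outcomes — {<0 0 0> <0 0 1> <0 1 0> <0 1 1> <0 2 0> <0 2 1> <1 0 0> <1 0 1> <1 1 0> <1 1 1> <1 2 0> <1 2 1>}
PSO: 12 outcomes — {<0 0 0> <0 0 1> <0 1 0> <0 1 1> <0 2 0> <0 2 1> <1 0 0> <1 0 1> <1 1 0> <1 1 1> <1 2 0> <1 2 1>}
target <0 0 1> ∈ {SC,TSO,PSO}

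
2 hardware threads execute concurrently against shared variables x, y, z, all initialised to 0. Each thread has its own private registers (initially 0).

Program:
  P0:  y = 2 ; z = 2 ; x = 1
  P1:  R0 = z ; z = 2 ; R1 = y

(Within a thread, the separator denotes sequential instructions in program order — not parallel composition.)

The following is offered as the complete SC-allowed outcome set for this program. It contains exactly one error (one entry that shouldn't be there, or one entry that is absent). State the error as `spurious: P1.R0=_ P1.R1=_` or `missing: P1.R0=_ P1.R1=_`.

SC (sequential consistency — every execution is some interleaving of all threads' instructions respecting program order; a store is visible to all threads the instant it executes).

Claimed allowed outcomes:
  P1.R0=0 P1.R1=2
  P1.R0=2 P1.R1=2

missing: P1.R0=0 P1.R1=0

outcome vector order: (P1.R0,P1.R1)
under SC → (0,0) (0,2) (2,2)
SC∖claimed = {(0,0)}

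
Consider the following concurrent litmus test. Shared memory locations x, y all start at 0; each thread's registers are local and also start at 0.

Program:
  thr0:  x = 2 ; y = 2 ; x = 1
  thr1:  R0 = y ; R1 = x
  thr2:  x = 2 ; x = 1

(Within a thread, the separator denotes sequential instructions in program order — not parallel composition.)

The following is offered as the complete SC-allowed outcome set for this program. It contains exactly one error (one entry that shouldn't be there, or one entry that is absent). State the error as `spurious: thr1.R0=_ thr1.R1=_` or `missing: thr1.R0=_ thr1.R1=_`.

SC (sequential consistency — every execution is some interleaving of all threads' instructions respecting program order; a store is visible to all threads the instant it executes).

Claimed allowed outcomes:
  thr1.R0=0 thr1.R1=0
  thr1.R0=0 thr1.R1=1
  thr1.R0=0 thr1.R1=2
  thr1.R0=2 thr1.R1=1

outcome vector order: (thr1.R0,thr1.R1)
SC (5): <0 0> <0 1> <0 2> <2 1> <2 2>
SC∖claimed = {<2 2>}

missing: thr1.R0=2 thr1.R1=2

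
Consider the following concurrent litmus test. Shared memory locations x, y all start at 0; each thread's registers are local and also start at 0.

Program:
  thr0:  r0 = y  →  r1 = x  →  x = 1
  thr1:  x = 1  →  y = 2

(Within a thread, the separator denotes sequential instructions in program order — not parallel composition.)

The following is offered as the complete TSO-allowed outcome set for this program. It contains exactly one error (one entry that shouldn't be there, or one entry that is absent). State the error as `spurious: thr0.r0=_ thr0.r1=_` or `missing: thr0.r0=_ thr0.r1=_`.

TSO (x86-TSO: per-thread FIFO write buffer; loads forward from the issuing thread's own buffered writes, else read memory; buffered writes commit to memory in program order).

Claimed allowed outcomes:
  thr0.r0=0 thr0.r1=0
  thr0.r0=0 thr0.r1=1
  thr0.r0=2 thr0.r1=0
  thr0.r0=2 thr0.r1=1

spurious: thr0.r0=2 thr0.r1=0

outcome vector order: (thr0.r0,thr0.r1)
[TSO] allowed = {0/0; 0/1; 2/1}
claimed∖TSO = {2/0}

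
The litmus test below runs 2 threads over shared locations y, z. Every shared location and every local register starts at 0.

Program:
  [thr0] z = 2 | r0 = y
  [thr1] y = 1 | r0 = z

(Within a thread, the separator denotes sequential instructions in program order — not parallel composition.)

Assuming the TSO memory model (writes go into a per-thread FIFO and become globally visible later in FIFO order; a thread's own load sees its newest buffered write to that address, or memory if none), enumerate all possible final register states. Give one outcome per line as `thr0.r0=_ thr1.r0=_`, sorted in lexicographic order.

outcome vector order: (thr0.r0,thr1.r0)
|TSO outcomes| = 4

thr0.r0=0 thr1.r0=0
thr0.r0=0 thr1.r0=2
thr0.r0=1 thr1.r0=0
thr0.r0=1 thr1.r0=2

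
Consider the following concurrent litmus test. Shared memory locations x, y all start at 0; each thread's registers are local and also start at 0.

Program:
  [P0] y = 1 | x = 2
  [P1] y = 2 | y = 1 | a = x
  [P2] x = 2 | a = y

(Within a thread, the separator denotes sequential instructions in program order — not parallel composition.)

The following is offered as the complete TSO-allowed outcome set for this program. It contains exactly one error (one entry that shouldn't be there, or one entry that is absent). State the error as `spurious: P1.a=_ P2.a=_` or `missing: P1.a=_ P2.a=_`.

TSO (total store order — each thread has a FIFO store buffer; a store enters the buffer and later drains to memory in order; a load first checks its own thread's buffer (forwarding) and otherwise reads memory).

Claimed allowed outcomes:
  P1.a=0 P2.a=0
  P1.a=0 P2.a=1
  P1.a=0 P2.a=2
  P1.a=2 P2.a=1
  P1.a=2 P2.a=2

outcome vector order: (P1.a,P2.a)
TSO: 6 outcomes — {0/0; 0/1; 0/2; 2/0; 2/1; 2/2}
TSO∖claimed = {2/0}

missing: P1.a=2 P2.a=0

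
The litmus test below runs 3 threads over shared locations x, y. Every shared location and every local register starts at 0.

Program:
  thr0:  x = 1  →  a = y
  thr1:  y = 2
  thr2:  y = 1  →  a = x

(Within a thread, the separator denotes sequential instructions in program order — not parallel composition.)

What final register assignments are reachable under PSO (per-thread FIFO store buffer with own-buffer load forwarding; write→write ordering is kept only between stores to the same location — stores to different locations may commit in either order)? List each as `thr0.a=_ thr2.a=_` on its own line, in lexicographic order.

outcome vector order: (thr0.a,thr2.a)
|PSO outcomes| = 6

thr0.a=0 thr2.a=0
thr0.a=0 thr2.a=1
thr0.a=1 thr2.a=0
thr0.a=1 thr2.a=1
thr0.a=2 thr2.a=0
thr0.a=2 thr2.a=1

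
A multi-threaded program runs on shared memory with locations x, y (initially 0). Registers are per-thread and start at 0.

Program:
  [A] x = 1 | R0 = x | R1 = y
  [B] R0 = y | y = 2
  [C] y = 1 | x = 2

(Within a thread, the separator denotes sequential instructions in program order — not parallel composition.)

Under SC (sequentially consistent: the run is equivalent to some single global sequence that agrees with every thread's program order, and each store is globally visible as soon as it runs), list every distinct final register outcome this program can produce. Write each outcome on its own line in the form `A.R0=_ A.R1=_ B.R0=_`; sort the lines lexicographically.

A.R0=1 A.R1=0 B.R0=0
A.R0=1 A.R1=0 B.R0=1
A.R0=1 A.R1=1 B.R0=0
A.R0=1 A.R1=1 B.R0=1
A.R0=1 A.R1=2 B.R0=0
A.R0=1 A.R1=2 B.R0=1
A.R0=2 A.R1=1 B.R0=0
A.R0=2 A.R1=1 B.R0=1
A.R0=2 A.R1=2 B.R0=0
A.R0=2 A.R1=2 B.R0=1

outcome vector order: (A.R0,A.R1,B.R0)
|SC outcomes| = 10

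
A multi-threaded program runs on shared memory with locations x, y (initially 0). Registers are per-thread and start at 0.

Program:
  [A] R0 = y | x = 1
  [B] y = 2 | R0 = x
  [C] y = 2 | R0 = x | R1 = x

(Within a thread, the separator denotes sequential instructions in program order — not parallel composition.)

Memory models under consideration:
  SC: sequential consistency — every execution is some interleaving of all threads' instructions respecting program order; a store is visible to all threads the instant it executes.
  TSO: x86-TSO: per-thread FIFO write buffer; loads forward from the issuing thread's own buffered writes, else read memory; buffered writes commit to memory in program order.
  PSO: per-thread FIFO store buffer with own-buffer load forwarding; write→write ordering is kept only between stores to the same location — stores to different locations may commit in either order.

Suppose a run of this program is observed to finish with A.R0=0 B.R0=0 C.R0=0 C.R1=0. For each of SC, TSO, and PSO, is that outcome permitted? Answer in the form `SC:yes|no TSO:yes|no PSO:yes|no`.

SC:yes TSO:yes PSO:yes

outcome vector order: (A.R0,B.R0,C.R0,C.R1)
SC (12): (0,0,0,0), (0,0,0,1), (0,0,1,1), (0,1,0,0), (0,1,0,1), (0,1,1,1), (2,0,0,0), (2,0,0,1), (2,0,1,1), (2,1,0,0), (2,1,0,1), (2,1,1,1)
TSO (12): (0,0,0,0), (0,0,0,1), (0,0,1,1), (0,1,0,0), (0,1,0,1), (0,1,1,1), (2,0,0,0), (2,0,0,1), (2,0,1,1), (2,1,0,0), (2,1,0,1), (2,1,1,1)
PSO (12): (0,0,0,0), (0,0,0,1), (0,0,1,1), (0,1,0,0), (0,1,0,1), (0,1,1,1), (2,0,0,0), (2,0,0,1), (2,0,1,1), (2,1,0,0), (2,1,0,1), (2,1,1,1)
target (0,0,0,0) ∈ {SC,TSO,PSO}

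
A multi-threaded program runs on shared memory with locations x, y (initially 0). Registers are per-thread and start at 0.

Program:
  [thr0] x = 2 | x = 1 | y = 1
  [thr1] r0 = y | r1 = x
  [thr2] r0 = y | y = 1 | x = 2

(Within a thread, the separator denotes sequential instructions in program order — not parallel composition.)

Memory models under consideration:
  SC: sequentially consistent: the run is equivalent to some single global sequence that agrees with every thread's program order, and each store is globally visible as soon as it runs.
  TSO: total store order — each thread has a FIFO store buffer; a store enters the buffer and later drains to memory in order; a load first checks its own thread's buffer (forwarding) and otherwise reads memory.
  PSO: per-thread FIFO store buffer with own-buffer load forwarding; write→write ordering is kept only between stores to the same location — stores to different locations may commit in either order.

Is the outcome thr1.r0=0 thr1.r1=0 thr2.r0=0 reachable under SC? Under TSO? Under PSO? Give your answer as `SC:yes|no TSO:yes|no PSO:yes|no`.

SC:yes TSO:yes PSO:yes

outcome vector order: (thr1.r0,thr1.r1,thr2.r0)
SC: 11 outcomes — {(0,0,0) (0,0,1) (0,1,0) (0,1,1) (0,2,0) (0,2,1) (1,0,0) (1,1,0) (1,1,1) (1,2,0) (1,2,1)}
TSO: 11 outcomes — {(0,0,0) (0,0,1) (0,1,0) (0,1,1) (0,2,0) (0,2,1) (1,0,0) (1,1,0) (1,1,1) (1,2,0) (1,2,1)}
PSO: 12 outcomes — {(0,0,0) (0,0,1) (0,1,0) (0,1,1) (0,2,0) (0,2,1) (1,0,0) (1,0,1) (1,1,0) (1,1,1) (1,2,0) (1,2,1)}
target (0,0,0) ∈ {SC,TSO,PSO}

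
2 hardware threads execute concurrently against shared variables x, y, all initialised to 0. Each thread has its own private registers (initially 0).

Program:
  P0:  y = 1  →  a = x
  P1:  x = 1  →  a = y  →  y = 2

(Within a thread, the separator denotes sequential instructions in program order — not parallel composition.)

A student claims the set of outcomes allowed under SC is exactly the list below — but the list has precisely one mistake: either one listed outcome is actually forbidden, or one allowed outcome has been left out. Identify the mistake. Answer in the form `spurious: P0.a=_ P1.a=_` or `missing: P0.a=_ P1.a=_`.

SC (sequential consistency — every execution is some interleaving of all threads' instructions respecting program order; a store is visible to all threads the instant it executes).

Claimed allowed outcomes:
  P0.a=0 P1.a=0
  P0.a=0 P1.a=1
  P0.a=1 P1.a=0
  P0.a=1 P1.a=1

spurious: P0.a=0 P1.a=0

outcome vector order: (P0.a,P1.a)
under SC → 0/1; 1/0; 1/1
claimed∖SC = {0/0}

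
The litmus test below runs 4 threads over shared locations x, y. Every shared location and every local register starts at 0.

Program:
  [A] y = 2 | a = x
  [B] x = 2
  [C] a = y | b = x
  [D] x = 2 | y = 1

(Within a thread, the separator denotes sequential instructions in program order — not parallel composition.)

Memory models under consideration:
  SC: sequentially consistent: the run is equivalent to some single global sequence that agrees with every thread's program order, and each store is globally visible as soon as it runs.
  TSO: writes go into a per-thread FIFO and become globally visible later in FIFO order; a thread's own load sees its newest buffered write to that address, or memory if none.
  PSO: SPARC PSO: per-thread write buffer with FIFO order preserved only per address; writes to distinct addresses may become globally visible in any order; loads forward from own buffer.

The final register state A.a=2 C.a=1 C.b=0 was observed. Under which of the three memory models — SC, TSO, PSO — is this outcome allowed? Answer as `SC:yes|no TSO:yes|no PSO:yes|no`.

SC:no TSO:no PSO:yes

outcome vector order: (A.a,C.a,C.b)
[SC] allowed = {0/0/0, 0/0/2, 0/1/2, 0/2/0, 0/2/2, 2/0/0, 2/0/2, 2/1/2, 2/2/0, 2/2/2}
[TSO] allowed = {0/0/0, 0/0/2, 0/1/2, 0/2/0, 0/2/2, 2/0/0, 2/0/2, 2/1/2, 2/2/0, 2/2/2}
[PSO] allowed = {0/0/0, 0/0/2, 0/1/0, 0/1/2, 0/2/0, 0/2/2, 2/0/0, 2/0/2, 2/1/0, 2/1/2, 2/2/0, 2/2/2}
target 2/1/0 ∈ {PSO}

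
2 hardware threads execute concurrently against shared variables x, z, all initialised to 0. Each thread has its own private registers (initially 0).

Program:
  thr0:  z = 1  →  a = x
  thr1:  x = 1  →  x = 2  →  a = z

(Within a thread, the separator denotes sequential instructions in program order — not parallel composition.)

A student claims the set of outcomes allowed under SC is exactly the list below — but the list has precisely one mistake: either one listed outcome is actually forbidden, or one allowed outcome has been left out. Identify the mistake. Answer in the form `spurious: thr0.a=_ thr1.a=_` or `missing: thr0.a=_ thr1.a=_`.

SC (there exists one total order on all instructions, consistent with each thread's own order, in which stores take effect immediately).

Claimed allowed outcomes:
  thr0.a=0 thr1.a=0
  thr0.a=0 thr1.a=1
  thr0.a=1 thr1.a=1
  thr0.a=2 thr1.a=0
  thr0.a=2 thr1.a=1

spurious: thr0.a=0 thr1.a=0

outcome vector order: (thr0.a,thr1.a)
SC (4): 01, 11, 20, 21
claimed∖SC = {00}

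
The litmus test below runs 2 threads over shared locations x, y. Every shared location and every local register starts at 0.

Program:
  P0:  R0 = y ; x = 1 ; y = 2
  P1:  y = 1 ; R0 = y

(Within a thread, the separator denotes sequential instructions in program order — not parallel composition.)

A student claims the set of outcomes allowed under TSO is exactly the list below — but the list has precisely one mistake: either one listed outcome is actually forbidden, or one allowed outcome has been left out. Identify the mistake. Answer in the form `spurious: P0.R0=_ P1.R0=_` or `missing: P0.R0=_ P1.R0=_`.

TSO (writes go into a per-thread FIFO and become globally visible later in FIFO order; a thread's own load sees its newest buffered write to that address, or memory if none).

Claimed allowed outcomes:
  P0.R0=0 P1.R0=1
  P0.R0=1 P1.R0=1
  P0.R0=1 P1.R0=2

outcome vector order: (P0.R0,P1.R0)
[TSO] allowed = {0/1 0/2 1/1 1/2}
TSO∖claimed = {0/2}

missing: P0.R0=0 P1.R0=2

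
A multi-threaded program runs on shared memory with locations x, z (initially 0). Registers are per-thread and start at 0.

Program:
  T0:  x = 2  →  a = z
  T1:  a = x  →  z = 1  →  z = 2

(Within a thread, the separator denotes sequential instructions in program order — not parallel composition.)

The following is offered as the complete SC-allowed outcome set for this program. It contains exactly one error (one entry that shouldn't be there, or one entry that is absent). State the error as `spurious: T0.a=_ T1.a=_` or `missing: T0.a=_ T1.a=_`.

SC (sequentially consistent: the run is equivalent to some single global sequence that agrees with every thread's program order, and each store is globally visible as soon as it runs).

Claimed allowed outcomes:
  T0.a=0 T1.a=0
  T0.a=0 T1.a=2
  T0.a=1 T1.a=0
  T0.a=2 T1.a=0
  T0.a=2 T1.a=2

outcome vector order: (T0.a,T1.a)
[SC] allowed = {(0,0); (0,2); (1,0); (1,2); (2,0); (2,2)}
SC∖claimed = {(1,2)}

missing: T0.a=1 T1.a=2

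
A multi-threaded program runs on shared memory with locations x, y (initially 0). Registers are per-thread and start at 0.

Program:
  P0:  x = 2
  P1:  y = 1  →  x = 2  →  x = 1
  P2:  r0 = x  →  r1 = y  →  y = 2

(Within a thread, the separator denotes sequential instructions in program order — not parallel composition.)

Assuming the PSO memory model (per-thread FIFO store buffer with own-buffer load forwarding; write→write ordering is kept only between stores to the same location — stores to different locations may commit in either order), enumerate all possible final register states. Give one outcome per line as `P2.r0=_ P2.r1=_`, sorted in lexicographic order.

outcome vector order: (P2.r0,P2.r1)
|PSO outcomes| = 6

P2.r0=0 P2.r1=0
P2.r0=0 P2.r1=1
P2.r0=1 P2.r1=0
P2.r0=1 P2.r1=1
P2.r0=2 P2.r1=0
P2.r0=2 P2.r1=1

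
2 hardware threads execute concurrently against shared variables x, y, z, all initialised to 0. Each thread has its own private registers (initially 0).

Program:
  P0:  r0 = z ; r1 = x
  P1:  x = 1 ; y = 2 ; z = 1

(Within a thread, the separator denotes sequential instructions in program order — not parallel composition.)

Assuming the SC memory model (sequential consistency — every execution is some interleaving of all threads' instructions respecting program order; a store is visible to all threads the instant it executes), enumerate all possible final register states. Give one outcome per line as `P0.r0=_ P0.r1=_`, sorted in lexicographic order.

P0.r0=0 P0.r1=0
P0.r0=0 P0.r1=1
P0.r0=1 P0.r1=1

outcome vector order: (P0.r0,P0.r1)
|SC outcomes| = 3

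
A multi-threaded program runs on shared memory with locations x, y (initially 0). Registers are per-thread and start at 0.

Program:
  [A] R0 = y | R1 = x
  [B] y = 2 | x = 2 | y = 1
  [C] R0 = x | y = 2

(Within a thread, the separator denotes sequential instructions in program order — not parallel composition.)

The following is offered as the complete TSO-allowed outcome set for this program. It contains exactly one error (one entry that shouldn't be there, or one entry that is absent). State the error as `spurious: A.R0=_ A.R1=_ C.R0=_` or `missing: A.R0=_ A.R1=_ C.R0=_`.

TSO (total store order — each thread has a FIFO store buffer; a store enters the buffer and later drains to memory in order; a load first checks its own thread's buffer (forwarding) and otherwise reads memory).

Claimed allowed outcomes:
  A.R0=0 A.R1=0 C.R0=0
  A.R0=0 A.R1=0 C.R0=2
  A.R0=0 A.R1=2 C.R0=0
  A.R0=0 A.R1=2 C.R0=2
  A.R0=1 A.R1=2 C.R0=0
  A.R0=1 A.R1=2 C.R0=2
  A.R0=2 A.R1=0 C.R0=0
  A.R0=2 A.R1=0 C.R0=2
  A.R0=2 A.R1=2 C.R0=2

missing: A.R0=2 A.R1=2 C.R0=0

outcome vector order: (A.R0,A.R1,C.R0)
under TSO → 000; 002; 020; 022; 120; 122; 200; 202; 220; 222
TSO∖claimed = {220}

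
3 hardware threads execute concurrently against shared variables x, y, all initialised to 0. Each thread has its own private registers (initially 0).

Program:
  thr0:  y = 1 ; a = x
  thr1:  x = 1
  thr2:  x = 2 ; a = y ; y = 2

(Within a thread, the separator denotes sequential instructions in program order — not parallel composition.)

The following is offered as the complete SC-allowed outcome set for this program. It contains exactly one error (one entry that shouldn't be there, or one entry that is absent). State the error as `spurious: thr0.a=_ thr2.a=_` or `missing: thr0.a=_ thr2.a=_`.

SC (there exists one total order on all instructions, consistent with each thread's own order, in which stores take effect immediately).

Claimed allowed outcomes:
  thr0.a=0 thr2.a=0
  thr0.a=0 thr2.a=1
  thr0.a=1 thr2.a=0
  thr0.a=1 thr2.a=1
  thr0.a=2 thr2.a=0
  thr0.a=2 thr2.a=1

outcome vector order: (thr0.a,thr2.a)
under SC → (0,1); (1,0); (1,1); (2,0); (2,1)
claimed∖SC = {(0,0)}

spurious: thr0.a=0 thr2.a=0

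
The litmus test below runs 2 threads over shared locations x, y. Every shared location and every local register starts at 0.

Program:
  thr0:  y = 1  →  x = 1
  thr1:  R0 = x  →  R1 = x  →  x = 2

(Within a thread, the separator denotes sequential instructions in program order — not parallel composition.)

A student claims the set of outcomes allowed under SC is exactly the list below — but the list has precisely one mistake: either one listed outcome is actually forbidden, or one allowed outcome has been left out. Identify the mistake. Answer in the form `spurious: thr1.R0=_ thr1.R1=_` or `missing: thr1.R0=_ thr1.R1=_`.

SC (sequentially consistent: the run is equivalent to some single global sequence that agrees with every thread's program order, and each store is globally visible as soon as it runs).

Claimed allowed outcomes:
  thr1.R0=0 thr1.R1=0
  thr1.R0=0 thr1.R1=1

outcome vector order: (thr1.R0,thr1.R1)
under SC → (0,0), (0,1), (1,1)
SC∖claimed = {(1,1)}

missing: thr1.R0=1 thr1.R1=1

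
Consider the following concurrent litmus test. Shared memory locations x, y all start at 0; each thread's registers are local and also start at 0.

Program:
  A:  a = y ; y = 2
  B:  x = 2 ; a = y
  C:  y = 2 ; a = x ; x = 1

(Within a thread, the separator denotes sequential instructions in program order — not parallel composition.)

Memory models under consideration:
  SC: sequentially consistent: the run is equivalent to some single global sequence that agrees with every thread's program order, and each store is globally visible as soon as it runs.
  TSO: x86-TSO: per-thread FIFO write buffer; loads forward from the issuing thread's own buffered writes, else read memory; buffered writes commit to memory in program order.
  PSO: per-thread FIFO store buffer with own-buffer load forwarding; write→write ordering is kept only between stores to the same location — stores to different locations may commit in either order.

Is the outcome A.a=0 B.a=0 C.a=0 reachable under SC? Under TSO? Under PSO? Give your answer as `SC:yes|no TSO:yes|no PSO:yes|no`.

SC:no TSO:yes PSO:yes

outcome vector order: (A.a,B.a,C.a)
under SC → 002 020 022 202 220 222
under TSO → 000 002 020 022 200 202 220 222
under PSO → 000 002 020 022 200 202 220 222
target 000 ∈ {TSO,PSO}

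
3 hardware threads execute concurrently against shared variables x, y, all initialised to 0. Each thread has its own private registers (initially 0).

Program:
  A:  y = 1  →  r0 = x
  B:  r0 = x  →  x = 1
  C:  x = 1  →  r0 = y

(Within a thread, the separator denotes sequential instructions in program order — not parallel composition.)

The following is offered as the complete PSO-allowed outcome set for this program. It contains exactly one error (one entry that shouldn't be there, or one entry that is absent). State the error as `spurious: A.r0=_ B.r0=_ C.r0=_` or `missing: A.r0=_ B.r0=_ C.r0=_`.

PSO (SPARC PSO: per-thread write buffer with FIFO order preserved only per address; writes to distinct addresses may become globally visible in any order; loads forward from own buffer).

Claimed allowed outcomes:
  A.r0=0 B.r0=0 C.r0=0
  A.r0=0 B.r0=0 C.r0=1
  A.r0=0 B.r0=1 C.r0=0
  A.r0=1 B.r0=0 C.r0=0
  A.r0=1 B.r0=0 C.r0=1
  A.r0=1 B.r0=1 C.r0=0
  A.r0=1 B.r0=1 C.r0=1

outcome vector order: (A.r0,B.r0,C.r0)
PSO: 8 outcomes — {(0,0,0) (0,0,1) (0,1,0) (0,1,1) (1,0,0) (1,0,1) (1,1,0) (1,1,1)}
PSO∖claimed = {(0,1,1)}

missing: A.r0=0 B.r0=1 C.r0=1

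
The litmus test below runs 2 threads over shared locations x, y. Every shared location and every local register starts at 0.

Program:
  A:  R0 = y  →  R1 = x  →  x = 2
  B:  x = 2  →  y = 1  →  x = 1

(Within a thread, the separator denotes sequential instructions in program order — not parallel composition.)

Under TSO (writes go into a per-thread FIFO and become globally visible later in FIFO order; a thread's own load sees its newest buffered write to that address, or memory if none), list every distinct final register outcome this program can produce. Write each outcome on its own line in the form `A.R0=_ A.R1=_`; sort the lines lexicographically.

outcome vector order: (A.R0,A.R1)
|TSO outcomes| = 5

A.R0=0 A.R1=0
A.R0=0 A.R1=1
A.R0=0 A.R1=2
A.R0=1 A.R1=1
A.R0=1 A.R1=2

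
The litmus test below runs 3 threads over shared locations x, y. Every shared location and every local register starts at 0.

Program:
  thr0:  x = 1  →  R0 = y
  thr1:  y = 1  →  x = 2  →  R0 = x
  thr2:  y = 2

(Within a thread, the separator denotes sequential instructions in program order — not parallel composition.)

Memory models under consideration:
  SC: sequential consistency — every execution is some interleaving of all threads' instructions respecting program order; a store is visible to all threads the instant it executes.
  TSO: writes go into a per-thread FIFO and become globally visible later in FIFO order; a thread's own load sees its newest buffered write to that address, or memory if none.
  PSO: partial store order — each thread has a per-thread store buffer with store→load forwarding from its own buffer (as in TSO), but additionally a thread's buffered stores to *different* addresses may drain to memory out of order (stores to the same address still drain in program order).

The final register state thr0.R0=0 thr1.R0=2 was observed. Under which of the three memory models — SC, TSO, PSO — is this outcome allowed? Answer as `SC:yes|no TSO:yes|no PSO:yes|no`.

SC:yes TSO:yes PSO:yes

outcome vector order: (thr0.R0,thr1.R0)
SC: 5 outcomes — {02; 11; 12; 21; 22}
TSO: 6 outcomes — {01; 02; 11; 12; 21; 22}
PSO: 6 outcomes — {01; 02; 11; 12; 21; 22}
target 02 ∈ {SC,TSO,PSO}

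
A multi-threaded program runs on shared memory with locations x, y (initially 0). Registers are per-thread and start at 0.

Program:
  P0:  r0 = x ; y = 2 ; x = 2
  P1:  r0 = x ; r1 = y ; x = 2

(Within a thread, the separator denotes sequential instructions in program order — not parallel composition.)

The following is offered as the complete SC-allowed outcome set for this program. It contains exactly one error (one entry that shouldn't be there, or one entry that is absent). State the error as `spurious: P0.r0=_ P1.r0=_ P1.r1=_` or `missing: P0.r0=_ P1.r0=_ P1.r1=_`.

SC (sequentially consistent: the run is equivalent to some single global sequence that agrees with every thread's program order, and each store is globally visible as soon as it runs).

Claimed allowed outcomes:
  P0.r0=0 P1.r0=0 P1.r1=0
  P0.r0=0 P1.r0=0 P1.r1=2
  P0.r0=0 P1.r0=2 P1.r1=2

outcome vector order: (P0.r0,P1.r0,P1.r1)
[SC] allowed = {000 002 022 200}
SC∖claimed = {200}

missing: P0.r0=2 P1.r0=0 P1.r1=0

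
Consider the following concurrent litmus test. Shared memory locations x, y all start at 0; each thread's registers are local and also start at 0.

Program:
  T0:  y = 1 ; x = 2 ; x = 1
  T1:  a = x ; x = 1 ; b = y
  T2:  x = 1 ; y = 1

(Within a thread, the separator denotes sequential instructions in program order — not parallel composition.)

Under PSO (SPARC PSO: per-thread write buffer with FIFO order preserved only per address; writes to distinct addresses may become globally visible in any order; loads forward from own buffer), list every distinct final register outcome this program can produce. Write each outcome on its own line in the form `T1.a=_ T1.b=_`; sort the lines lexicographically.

outcome vector order: (T1.a,T1.b)
|PSO outcomes| = 6

T1.a=0 T1.b=0
T1.a=0 T1.b=1
T1.a=1 T1.b=0
T1.a=1 T1.b=1
T1.a=2 T1.b=0
T1.a=2 T1.b=1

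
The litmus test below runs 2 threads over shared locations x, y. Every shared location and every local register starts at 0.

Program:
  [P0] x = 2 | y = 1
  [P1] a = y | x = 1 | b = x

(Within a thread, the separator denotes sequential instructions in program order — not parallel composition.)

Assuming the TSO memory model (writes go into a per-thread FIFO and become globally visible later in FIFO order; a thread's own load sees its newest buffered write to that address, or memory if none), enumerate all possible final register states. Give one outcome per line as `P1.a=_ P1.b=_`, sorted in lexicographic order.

outcome vector order: (P1.a,P1.b)
|TSO outcomes| = 3

P1.a=0 P1.b=1
P1.a=0 P1.b=2
P1.a=1 P1.b=1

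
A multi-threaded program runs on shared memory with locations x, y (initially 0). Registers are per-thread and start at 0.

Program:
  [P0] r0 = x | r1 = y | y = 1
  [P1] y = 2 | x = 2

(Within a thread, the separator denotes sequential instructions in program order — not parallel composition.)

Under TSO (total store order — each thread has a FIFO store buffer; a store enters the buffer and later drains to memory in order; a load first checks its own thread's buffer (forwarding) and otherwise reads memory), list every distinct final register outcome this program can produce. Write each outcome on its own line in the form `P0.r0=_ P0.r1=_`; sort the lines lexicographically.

P0.r0=0 P0.r1=0
P0.r0=0 P0.r1=2
P0.r0=2 P0.r1=2

outcome vector order: (P0.r0,P0.r1)
|TSO outcomes| = 3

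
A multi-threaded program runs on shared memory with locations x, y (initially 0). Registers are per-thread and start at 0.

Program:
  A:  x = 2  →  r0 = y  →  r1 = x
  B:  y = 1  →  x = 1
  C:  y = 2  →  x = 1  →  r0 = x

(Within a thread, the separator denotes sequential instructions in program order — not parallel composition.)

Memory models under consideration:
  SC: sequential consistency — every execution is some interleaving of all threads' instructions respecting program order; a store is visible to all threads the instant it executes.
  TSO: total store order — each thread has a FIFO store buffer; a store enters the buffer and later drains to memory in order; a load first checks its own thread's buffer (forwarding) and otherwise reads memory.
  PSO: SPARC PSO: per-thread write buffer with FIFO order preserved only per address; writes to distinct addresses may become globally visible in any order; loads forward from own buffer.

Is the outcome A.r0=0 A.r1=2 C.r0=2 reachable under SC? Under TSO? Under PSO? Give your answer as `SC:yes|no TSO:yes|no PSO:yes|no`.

outcome vector order: (A.r0,A.r1,C.r0)
[SC] allowed = {(0,1,1) (0,2,1) (1,1,1) (1,1,2) (1,2,1) (1,2,2) (2,1,1) (2,1,2) (2,2,1) (2,2,2)}
[TSO] allowed = {(0,1,1) (0,1,2) (0,2,1) (0,2,2) (1,1,1) (1,1,2) (1,2,1) (1,2,2) (2,1,1) (2,1,2) (2,2,1) (2,2,2)}
[PSO] allowed = {(0,1,1) (0,1,2) (0,2,1) (0,2,2) (1,1,1) (1,1,2) (1,2,1) (1,2,2) (2,1,1) (2,1,2) (2,2,1) (2,2,2)}
target (0,2,2) ∈ {TSO,PSO}

SC:no TSO:yes PSO:yes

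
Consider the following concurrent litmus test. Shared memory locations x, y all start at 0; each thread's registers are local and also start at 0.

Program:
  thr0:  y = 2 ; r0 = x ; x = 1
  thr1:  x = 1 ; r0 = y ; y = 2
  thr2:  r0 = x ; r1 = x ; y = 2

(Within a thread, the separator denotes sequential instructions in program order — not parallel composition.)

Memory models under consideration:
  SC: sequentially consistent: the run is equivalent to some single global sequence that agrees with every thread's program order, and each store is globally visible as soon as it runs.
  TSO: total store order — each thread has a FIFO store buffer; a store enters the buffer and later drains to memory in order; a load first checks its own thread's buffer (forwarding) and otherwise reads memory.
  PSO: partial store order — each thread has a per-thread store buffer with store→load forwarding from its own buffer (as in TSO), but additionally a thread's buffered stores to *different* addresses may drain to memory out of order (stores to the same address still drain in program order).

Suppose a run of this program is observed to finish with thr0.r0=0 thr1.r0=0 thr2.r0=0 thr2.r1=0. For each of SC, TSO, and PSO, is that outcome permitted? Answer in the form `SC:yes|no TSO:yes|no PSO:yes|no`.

outcome vector order: (thr0.r0,thr1.r0,thr2.r0,thr2.r1)
under SC → 0200; 0201; 0211; 1000; 1001; 1011; 1200; 1201; 1211
under TSO → 0000; 0001; 0011; 0200; 0201; 0211; 1000; 1001; 1011; 1200; 1201; 1211
under PSO → 0000; 0001; 0011; 0200; 0201; 0211; 1000; 1001; 1011; 1200; 1201; 1211
target 0000 ∈ {TSO,PSO}

SC:no TSO:yes PSO:yes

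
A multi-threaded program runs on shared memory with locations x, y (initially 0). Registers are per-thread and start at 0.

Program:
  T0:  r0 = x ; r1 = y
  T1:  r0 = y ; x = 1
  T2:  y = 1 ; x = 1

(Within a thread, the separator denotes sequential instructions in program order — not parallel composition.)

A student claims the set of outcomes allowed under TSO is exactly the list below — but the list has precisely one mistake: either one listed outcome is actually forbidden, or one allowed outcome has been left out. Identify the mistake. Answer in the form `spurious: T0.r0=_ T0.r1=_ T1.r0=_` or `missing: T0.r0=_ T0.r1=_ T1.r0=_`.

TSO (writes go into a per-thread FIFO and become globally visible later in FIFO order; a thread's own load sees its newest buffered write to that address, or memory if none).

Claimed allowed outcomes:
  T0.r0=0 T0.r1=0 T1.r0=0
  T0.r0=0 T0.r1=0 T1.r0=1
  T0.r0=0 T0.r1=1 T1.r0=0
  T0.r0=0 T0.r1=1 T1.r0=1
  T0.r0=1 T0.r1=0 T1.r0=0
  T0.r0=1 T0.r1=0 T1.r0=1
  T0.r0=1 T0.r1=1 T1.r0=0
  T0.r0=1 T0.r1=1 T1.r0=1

spurious: T0.r0=1 T0.r1=0 T1.r0=1

outcome vector order: (T0.r0,T0.r1,T1.r0)
TSO (7): 000, 001, 010, 011, 100, 110, 111
claimed∖TSO = {101}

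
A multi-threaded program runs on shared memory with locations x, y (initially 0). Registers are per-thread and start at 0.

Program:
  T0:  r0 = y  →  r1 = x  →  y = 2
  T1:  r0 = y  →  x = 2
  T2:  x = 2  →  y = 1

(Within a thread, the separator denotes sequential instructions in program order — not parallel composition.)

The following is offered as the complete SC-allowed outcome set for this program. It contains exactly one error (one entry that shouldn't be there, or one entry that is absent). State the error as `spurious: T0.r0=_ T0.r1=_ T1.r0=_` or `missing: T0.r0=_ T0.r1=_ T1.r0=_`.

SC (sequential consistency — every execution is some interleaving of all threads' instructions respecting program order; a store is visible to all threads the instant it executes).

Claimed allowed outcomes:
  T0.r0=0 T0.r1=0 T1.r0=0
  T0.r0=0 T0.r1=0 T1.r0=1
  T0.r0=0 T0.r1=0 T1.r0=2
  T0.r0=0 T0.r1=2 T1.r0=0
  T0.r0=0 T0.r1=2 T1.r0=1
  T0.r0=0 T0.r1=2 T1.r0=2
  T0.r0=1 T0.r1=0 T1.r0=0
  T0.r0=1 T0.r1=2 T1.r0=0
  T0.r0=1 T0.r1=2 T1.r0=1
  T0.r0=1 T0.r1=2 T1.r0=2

outcome vector order: (T0.r0,T0.r1,T1.r0)
[SC] allowed = {<0 0 0>; <0 0 1>; <0 0 2>; <0 2 0>; <0 2 1>; <0 2 2>; <1 2 0>; <1 2 1>; <1 2 2>}
claimed∖SC = {<1 0 0>}

spurious: T0.r0=1 T0.r1=0 T1.r0=0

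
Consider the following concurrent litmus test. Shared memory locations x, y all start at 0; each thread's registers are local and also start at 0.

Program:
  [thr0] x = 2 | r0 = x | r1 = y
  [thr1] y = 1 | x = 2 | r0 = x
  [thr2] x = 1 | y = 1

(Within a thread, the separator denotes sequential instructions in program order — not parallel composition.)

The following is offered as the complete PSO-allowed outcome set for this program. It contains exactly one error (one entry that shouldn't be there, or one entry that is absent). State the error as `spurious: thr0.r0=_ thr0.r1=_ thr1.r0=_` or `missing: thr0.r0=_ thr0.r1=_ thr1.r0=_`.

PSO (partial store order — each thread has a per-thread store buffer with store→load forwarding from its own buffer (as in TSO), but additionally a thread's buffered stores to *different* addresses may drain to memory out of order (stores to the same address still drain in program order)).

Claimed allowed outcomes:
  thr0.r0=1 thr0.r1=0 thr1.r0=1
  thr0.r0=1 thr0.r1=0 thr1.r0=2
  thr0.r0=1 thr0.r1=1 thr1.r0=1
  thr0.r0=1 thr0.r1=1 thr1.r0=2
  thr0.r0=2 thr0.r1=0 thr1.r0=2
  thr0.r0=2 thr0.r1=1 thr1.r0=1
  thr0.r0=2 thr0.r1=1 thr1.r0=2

missing: thr0.r0=2 thr0.r1=0 thr1.r0=1

outcome vector order: (thr0.r0,thr0.r1,thr1.r0)
[PSO] allowed = {1/0/1, 1/0/2, 1/1/1, 1/1/2, 2/0/1, 2/0/2, 2/1/1, 2/1/2}
PSO∖claimed = {2/0/1}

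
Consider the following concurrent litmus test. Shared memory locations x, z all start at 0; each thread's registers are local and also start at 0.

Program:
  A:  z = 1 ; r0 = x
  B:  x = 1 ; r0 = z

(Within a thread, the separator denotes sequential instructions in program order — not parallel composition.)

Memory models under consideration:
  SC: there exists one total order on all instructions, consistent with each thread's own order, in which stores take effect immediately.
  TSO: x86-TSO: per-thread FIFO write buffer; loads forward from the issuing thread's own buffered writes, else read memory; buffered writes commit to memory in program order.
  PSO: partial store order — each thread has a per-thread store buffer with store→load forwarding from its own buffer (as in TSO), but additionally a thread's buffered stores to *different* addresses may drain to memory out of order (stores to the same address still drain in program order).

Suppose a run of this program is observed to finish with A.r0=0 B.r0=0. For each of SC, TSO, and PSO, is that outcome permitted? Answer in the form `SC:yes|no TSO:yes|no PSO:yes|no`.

outcome vector order: (A.r0,B.r0)
under SC → <0 1>, <1 0>, <1 1>
under TSO → <0 0>, <0 1>, <1 0>, <1 1>
under PSO → <0 0>, <0 1>, <1 0>, <1 1>
target <0 0> ∈ {TSO,PSO}

SC:no TSO:yes PSO:yes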